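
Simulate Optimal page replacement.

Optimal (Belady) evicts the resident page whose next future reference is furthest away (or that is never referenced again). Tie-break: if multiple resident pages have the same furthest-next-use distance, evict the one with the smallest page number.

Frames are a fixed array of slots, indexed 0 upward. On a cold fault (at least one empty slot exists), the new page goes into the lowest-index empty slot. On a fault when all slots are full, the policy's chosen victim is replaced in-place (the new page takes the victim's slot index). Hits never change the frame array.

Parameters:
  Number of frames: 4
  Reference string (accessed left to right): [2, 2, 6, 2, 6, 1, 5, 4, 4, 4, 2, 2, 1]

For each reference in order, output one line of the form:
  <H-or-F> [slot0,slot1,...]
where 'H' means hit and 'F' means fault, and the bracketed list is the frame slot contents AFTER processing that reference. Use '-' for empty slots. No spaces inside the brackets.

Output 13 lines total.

F [2,-,-,-]
H [2,-,-,-]
F [2,6,-,-]
H [2,6,-,-]
H [2,6,-,-]
F [2,6,1,-]
F [2,6,1,5]
F [2,6,1,4]
H [2,6,1,4]
H [2,6,1,4]
H [2,6,1,4]
H [2,6,1,4]
H [2,6,1,4]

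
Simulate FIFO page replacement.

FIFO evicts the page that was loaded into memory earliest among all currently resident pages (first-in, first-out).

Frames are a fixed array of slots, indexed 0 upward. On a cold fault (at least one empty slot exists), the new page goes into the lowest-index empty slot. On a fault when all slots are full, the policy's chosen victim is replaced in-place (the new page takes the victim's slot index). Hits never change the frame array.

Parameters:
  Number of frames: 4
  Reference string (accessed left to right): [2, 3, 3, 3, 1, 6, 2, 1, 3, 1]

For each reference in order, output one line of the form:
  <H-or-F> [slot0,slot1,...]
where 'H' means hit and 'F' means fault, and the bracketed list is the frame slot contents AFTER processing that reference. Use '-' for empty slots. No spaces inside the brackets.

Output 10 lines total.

F [2,-,-,-]
F [2,3,-,-]
H [2,3,-,-]
H [2,3,-,-]
F [2,3,1,-]
F [2,3,1,6]
H [2,3,1,6]
H [2,3,1,6]
H [2,3,1,6]
H [2,3,1,6]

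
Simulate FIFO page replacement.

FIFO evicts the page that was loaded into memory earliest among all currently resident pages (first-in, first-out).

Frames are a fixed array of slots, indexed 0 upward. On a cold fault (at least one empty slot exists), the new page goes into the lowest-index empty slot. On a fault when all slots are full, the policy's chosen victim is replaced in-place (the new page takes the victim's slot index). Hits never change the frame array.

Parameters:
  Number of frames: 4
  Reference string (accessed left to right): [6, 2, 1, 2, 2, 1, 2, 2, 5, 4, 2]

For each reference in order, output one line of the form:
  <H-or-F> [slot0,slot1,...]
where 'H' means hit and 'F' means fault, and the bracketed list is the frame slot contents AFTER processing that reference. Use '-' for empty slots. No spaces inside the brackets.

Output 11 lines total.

F [6,-,-,-]
F [6,2,-,-]
F [6,2,1,-]
H [6,2,1,-]
H [6,2,1,-]
H [6,2,1,-]
H [6,2,1,-]
H [6,2,1,-]
F [6,2,1,5]
F [4,2,1,5]
H [4,2,1,5]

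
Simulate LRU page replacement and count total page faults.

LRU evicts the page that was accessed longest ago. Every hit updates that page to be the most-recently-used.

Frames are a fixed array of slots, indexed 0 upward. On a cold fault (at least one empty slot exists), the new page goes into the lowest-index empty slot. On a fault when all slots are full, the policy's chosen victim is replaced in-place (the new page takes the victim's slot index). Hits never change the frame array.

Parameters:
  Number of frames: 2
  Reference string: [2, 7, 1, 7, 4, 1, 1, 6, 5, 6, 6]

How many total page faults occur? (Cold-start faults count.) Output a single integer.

Answer: 7

Derivation:
Step 0: ref 2 → FAULT, frames=[2,-]
Step 1: ref 7 → FAULT, frames=[2,7]
Step 2: ref 1 → FAULT (evict 2), frames=[1,7]
Step 3: ref 7 → HIT, frames=[1,7]
Step 4: ref 4 → FAULT (evict 1), frames=[4,7]
Step 5: ref 1 → FAULT (evict 7), frames=[4,1]
Step 6: ref 1 → HIT, frames=[4,1]
Step 7: ref 6 → FAULT (evict 4), frames=[6,1]
Step 8: ref 5 → FAULT (evict 1), frames=[6,5]
Step 9: ref 6 → HIT, frames=[6,5]
Step 10: ref 6 → HIT, frames=[6,5]
Total faults: 7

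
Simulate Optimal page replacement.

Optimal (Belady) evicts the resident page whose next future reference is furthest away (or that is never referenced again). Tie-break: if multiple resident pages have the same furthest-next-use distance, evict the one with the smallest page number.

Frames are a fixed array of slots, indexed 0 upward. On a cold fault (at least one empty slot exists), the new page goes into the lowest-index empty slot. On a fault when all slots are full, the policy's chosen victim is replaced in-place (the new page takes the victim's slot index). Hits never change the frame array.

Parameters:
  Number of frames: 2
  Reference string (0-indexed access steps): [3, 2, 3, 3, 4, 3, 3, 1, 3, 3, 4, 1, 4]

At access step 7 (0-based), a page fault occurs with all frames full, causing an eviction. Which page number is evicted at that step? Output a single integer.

Answer: 4

Derivation:
Step 0: ref 3 -> FAULT, frames=[3,-]
Step 1: ref 2 -> FAULT, frames=[3,2]
Step 2: ref 3 -> HIT, frames=[3,2]
Step 3: ref 3 -> HIT, frames=[3,2]
Step 4: ref 4 -> FAULT, evict 2, frames=[3,4]
Step 5: ref 3 -> HIT, frames=[3,4]
Step 6: ref 3 -> HIT, frames=[3,4]
Step 7: ref 1 -> FAULT, evict 4, frames=[3,1]
At step 7: evicted page 4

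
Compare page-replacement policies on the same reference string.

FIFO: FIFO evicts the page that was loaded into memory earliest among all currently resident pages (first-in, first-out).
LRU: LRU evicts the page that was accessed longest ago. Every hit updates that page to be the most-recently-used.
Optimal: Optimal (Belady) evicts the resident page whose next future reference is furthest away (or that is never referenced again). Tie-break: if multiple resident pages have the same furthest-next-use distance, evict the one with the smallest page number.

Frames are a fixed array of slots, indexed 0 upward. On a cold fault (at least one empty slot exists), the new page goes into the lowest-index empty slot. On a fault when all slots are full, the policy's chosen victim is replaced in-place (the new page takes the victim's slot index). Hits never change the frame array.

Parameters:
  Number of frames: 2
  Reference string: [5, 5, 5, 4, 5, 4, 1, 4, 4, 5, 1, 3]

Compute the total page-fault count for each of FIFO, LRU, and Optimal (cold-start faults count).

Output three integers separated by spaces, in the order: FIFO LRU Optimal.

Answer: 5 6 5

Derivation:
--- FIFO ---
  step 0: ref 5 -> FAULT, frames=[5,-] (faults so far: 1)
  step 1: ref 5 -> HIT, frames=[5,-] (faults so far: 1)
  step 2: ref 5 -> HIT, frames=[5,-] (faults so far: 1)
  step 3: ref 4 -> FAULT, frames=[5,4] (faults so far: 2)
  step 4: ref 5 -> HIT, frames=[5,4] (faults so far: 2)
  step 5: ref 4 -> HIT, frames=[5,4] (faults so far: 2)
  step 6: ref 1 -> FAULT, evict 5, frames=[1,4] (faults so far: 3)
  step 7: ref 4 -> HIT, frames=[1,4] (faults so far: 3)
  step 8: ref 4 -> HIT, frames=[1,4] (faults so far: 3)
  step 9: ref 5 -> FAULT, evict 4, frames=[1,5] (faults so far: 4)
  step 10: ref 1 -> HIT, frames=[1,5] (faults so far: 4)
  step 11: ref 3 -> FAULT, evict 1, frames=[3,5] (faults so far: 5)
  FIFO total faults: 5
--- LRU ---
  step 0: ref 5 -> FAULT, frames=[5,-] (faults so far: 1)
  step 1: ref 5 -> HIT, frames=[5,-] (faults so far: 1)
  step 2: ref 5 -> HIT, frames=[5,-] (faults so far: 1)
  step 3: ref 4 -> FAULT, frames=[5,4] (faults so far: 2)
  step 4: ref 5 -> HIT, frames=[5,4] (faults so far: 2)
  step 5: ref 4 -> HIT, frames=[5,4] (faults so far: 2)
  step 6: ref 1 -> FAULT, evict 5, frames=[1,4] (faults so far: 3)
  step 7: ref 4 -> HIT, frames=[1,4] (faults so far: 3)
  step 8: ref 4 -> HIT, frames=[1,4] (faults so far: 3)
  step 9: ref 5 -> FAULT, evict 1, frames=[5,4] (faults so far: 4)
  step 10: ref 1 -> FAULT, evict 4, frames=[5,1] (faults so far: 5)
  step 11: ref 3 -> FAULT, evict 5, frames=[3,1] (faults so far: 6)
  LRU total faults: 6
--- Optimal ---
  step 0: ref 5 -> FAULT, frames=[5,-] (faults so far: 1)
  step 1: ref 5 -> HIT, frames=[5,-] (faults so far: 1)
  step 2: ref 5 -> HIT, frames=[5,-] (faults so far: 1)
  step 3: ref 4 -> FAULT, frames=[5,4] (faults so far: 2)
  step 4: ref 5 -> HIT, frames=[5,4] (faults so far: 2)
  step 5: ref 4 -> HIT, frames=[5,4] (faults so far: 2)
  step 6: ref 1 -> FAULT, evict 5, frames=[1,4] (faults so far: 3)
  step 7: ref 4 -> HIT, frames=[1,4] (faults so far: 3)
  step 8: ref 4 -> HIT, frames=[1,4] (faults so far: 3)
  step 9: ref 5 -> FAULT, evict 4, frames=[1,5] (faults so far: 4)
  step 10: ref 1 -> HIT, frames=[1,5] (faults so far: 4)
  step 11: ref 3 -> FAULT, evict 1, frames=[3,5] (faults so far: 5)
  Optimal total faults: 5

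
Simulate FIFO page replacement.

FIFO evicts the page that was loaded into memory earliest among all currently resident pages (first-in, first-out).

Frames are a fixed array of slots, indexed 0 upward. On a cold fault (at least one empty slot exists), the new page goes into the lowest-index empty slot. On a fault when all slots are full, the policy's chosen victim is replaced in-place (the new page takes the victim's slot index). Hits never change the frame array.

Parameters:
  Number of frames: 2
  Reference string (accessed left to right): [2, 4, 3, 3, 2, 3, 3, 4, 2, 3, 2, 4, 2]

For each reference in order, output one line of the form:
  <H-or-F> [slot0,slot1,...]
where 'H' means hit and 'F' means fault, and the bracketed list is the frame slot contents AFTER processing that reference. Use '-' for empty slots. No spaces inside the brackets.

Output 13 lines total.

F [2,-]
F [2,4]
F [3,4]
H [3,4]
F [3,2]
H [3,2]
H [3,2]
F [4,2]
H [4,2]
F [4,3]
F [2,3]
F [2,4]
H [2,4]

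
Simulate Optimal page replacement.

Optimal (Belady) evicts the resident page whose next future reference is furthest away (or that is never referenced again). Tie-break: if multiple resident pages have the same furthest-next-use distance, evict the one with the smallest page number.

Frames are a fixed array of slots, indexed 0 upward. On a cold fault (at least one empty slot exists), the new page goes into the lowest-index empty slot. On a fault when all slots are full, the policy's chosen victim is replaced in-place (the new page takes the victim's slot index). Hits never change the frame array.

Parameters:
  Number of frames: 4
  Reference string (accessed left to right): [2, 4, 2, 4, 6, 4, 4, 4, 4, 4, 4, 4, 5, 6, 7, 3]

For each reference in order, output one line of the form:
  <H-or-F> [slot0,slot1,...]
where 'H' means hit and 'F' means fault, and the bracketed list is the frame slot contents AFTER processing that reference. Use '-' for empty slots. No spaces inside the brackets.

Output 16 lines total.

F [2,-,-,-]
F [2,4,-,-]
H [2,4,-,-]
H [2,4,-,-]
F [2,4,6,-]
H [2,4,6,-]
H [2,4,6,-]
H [2,4,6,-]
H [2,4,6,-]
H [2,4,6,-]
H [2,4,6,-]
H [2,4,6,-]
F [2,4,6,5]
H [2,4,6,5]
F [7,4,6,5]
F [7,3,6,5]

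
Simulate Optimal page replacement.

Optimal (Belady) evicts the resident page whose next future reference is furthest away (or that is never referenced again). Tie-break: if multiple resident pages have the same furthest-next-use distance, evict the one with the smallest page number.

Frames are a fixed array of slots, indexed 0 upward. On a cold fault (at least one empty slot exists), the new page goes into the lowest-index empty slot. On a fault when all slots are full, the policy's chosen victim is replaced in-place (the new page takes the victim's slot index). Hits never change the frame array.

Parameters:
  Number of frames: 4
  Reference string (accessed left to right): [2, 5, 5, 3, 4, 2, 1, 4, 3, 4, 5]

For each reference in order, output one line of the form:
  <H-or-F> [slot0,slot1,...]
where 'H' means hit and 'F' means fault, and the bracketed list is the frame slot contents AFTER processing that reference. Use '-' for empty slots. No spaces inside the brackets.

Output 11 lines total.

F [2,-,-,-]
F [2,5,-,-]
H [2,5,-,-]
F [2,5,3,-]
F [2,5,3,4]
H [2,5,3,4]
F [1,5,3,4]
H [1,5,3,4]
H [1,5,3,4]
H [1,5,3,4]
H [1,5,3,4]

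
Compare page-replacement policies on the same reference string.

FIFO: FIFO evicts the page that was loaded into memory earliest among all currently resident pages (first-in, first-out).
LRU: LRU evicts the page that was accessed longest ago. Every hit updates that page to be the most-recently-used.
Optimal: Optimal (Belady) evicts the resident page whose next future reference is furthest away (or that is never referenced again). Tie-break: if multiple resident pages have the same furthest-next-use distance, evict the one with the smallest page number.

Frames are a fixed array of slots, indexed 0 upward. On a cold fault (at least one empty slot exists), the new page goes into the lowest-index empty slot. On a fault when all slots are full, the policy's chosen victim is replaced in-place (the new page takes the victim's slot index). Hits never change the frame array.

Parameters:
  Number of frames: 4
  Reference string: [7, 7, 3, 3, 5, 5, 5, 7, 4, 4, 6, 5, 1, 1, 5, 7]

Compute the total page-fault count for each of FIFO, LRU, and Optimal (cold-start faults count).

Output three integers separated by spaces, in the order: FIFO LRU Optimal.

--- FIFO ---
  step 0: ref 7 -> FAULT, frames=[7,-,-,-] (faults so far: 1)
  step 1: ref 7 -> HIT, frames=[7,-,-,-] (faults so far: 1)
  step 2: ref 3 -> FAULT, frames=[7,3,-,-] (faults so far: 2)
  step 3: ref 3 -> HIT, frames=[7,3,-,-] (faults so far: 2)
  step 4: ref 5 -> FAULT, frames=[7,3,5,-] (faults so far: 3)
  step 5: ref 5 -> HIT, frames=[7,3,5,-] (faults so far: 3)
  step 6: ref 5 -> HIT, frames=[7,3,5,-] (faults so far: 3)
  step 7: ref 7 -> HIT, frames=[7,3,5,-] (faults so far: 3)
  step 8: ref 4 -> FAULT, frames=[7,3,5,4] (faults so far: 4)
  step 9: ref 4 -> HIT, frames=[7,3,5,4] (faults so far: 4)
  step 10: ref 6 -> FAULT, evict 7, frames=[6,3,5,4] (faults so far: 5)
  step 11: ref 5 -> HIT, frames=[6,3,5,4] (faults so far: 5)
  step 12: ref 1 -> FAULT, evict 3, frames=[6,1,5,4] (faults so far: 6)
  step 13: ref 1 -> HIT, frames=[6,1,5,4] (faults so far: 6)
  step 14: ref 5 -> HIT, frames=[6,1,5,4] (faults so far: 6)
  step 15: ref 7 -> FAULT, evict 5, frames=[6,1,7,4] (faults so far: 7)
  FIFO total faults: 7
--- LRU ---
  step 0: ref 7 -> FAULT, frames=[7,-,-,-] (faults so far: 1)
  step 1: ref 7 -> HIT, frames=[7,-,-,-] (faults so far: 1)
  step 2: ref 3 -> FAULT, frames=[7,3,-,-] (faults so far: 2)
  step 3: ref 3 -> HIT, frames=[7,3,-,-] (faults so far: 2)
  step 4: ref 5 -> FAULT, frames=[7,3,5,-] (faults so far: 3)
  step 5: ref 5 -> HIT, frames=[7,3,5,-] (faults so far: 3)
  step 6: ref 5 -> HIT, frames=[7,3,5,-] (faults so far: 3)
  step 7: ref 7 -> HIT, frames=[7,3,5,-] (faults so far: 3)
  step 8: ref 4 -> FAULT, frames=[7,3,5,4] (faults so far: 4)
  step 9: ref 4 -> HIT, frames=[7,3,5,4] (faults so far: 4)
  step 10: ref 6 -> FAULT, evict 3, frames=[7,6,5,4] (faults so far: 5)
  step 11: ref 5 -> HIT, frames=[7,6,5,4] (faults so far: 5)
  step 12: ref 1 -> FAULT, evict 7, frames=[1,6,5,4] (faults so far: 6)
  step 13: ref 1 -> HIT, frames=[1,6,5,4] (faults so far: 6)
  step 14: ref 5 -> HIT, frames=[1,6,5,4] (faults so far: 6)
  step 15: ref 7 -> FAULT, evict 4, frames=[1,6,5,7] (faults so far: 7)
  LRU total faults: 7
--- Optimal ---
  step 0: ref 7 -> FAULT, frames=[7,-,-,-] (faults so far: 1)
  step 1: ref 7 -> HIT, frames=[7,-,-,-] (faults so far: 1)
  step 2: ref 3 -> FAULT, frames=[7,3,-,-] (faults so far: 2)
  step 3: ref 3 -> HIT, frames=[7,3,-,-] (faults so far: 2)
  step 4: ref 5 -> FAULT, frames=[7,3,5,-] (faults so far: 3)
  step 5: ref 5 -> HIT, frames=[7,3,5,-] (faults so far: 3)
  step 6: ref 5 -> HIT, frames=[7,3,5,-] (faults so far: 3)
  step 7: ref 7 -> HIT, frames=[7,3,5,-] (faults so far: 3)
  step 8: ref 4 -> FAULT, frames=[7,3,5,4] (faults so far: 4)
  step 9: ref 4 -> HIT, frames=[7,3,5,4] (faults so far: 4)
  step 10: ref 6 -> FAULT, evict 3, frames=[7,6,5,4] (faults so far: 5)
  step 11: ref 5 -> HIT, frames=[7,6,5,4] (faults so far: 5)
  step 12: ref 1 -> FAULT, evict 4, frames=[7,6,5,1] (faults so far: 6)
  step 13: ref 1 -> HIT, frames=[7,6,5,1] (faults so far: 6)
  step 14: ref 5 -> HIT, frames=[7,6,5,1] (faults so far: 6)
  step 15: ref 7 -> HIT, frames=[7,6,5,1] (faults so far: 6)
  Optimal total faults: 6

Answer: 7 7 6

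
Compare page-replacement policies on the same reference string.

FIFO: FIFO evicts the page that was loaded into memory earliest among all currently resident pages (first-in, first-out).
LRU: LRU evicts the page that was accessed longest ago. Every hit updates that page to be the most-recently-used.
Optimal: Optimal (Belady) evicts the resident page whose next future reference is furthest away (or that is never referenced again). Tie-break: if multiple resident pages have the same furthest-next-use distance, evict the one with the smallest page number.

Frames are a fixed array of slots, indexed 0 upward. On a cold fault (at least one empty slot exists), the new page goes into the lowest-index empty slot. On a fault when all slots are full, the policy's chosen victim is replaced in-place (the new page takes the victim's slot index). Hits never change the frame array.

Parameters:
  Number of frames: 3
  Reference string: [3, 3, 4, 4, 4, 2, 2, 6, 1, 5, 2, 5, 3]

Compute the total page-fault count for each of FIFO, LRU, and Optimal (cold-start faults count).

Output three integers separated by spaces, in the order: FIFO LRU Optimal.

--- FIFO ---
  step 0: ref 3 -> FAULT, frames=[3,-,-] (faults so far: 1)
  step 1: ref 3 -> HIT, frames=[3,-,-] (faults so far: 1)
  step 2: ref 4 -> FAULT, frames=[3,4,-] (faults so far: 2)
  step 3: ref 4 -> HIT, frames=[3,4,-] (faults so far: 2)
  step 4: ref 4 -> HIT, frames=[3,4,-] (faults so far: 2)
  step 5: ref 2 -> FAULT, frames=[3,4,2] (faults so far: 3)
  step 6: ref 2 -> HIT, frames=[3,4,2] (faults so far: 3)
  step 7: ref 6 -> FAULT, evict 3, frames=[6,4,2] (faults so far: 4)
  step 8: ref 1 -> FAULT, evict 4, frames=[6,1,2] (faults so far: 5)
  step 9: ref 5 -> FAULT, evict 2, frames=[6,1,5] (faults so far: 6)
  step 10: ref 2 -> FAULT, evict 6, frames=[2,1,5] (faults so far: 7)
  step 11: ref 5 -> HIT, frames=[2,1,5] (faults so far: 7)
  step 12: ref 3 -> FAULT, evict 1, frames=[2,3,5] (faults so far: 8)
  FIFO total faults: 8
--- LRU ---
  step 0: ref 3 -> FAULT, frames=[3,-,-] (faults so far: 1)
  step 1: ref 3 -> HIT, frames=[3,-,-] (faults so far: 1)
  step 2: ref 4 -> FAULT, frames=[3,4,-] (faults so far: 2)
  step 3: ref 4 -> HIT, frames=[3,4,-] (faults so far: 2)
  step 4: ref 4 -> HIT, frames=[3,4,-] (faults so far: 2)
  step 5: ref 2 -> FAULT, frames=[3,4,2] (faults so far: 3)
  step 6: ref 2 -> HIT, frames=[3,4,2] (faults so far: 3)
  step 7: ref 6 -> FAULT, evict 3, frames=[6,4,2] (faults so far: 4)
  step 8: ref 1 -> FAULT, evict 4, frames=[6,1,2] (faults so far: 5)
  step 9: ref 5 -> FAULT, evict 2, frames=[6,1,5] (faults so far: 6)
  step 10: ref 2 -> FAULT, evict 6, frames=[2,1,5] (faults so far: 7)
  step 11: ref 5 -> HIT, frames=[2,1,5] (faults so far: 7)
  step 12: ref 3 -> FAULT, evict 1, frames=[2,3,5] (faults so far: 8)
  LRU total faults: 8
--- Optimal ---
  step 0: ref 3 -> FAULT, frames=[3,-,-] (faults so far: 1)
  step 1: ref 3 -> HIT, frames=[3,-,-] (faults so far: 1)
  step 2: ref 4 -> FAULT, frames=[3,4,-] (faults so far: 2)
  step 3: ref 4 -> HIT, frames=[3,4,-] (faults so far: 2)
  step 4: ref 4 -> HIT, frames=[3,4,-] (faults so far: 2)
  step 5: ref 2 -> FAULT, frames=[3,4,2] (faults so far: 3)
  step 6: ref 2 -> HIT, frames=[3,4,2] (faults so far: 3)
  step 7: ref 6 -> FAULT, evict 4, frames=[3,6,2] (faults so far: 4)
  step 8: ref 1 -> FAULT, evict 6, frames=[3,1,2] (faults so far: 5)
  step 9: ref 5 -> FAULT, evict 1, frames=[3,5,2] (faults so far: 6)
  step 10: ref 2 -> HIT, frames=[3,5,2] (faults so far: 6)
  step 11: ref 5 -> HIT, frames=[3,5,2] (faults so far: 6)
  step 12: ref 3 -> HIT, frames=[3,5,2] (faults so far: 6)
  Optimal total faults: 6

Answer: 8 8 6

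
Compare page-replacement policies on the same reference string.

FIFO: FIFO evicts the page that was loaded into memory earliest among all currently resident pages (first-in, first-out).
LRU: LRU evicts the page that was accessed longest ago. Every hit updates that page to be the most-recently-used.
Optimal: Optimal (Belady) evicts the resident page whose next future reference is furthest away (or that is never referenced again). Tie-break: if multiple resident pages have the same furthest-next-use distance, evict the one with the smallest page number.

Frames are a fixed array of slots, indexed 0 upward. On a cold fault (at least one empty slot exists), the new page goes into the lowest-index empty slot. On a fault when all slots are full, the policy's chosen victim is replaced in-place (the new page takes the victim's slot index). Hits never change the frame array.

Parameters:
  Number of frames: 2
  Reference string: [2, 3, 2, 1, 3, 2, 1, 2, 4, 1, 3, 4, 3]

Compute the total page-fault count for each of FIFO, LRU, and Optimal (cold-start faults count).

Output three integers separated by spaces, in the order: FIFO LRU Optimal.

Answer: 8 10 6

Derivation:
--- FIFO ---
  step 0: ref 2 -> FAULT, frames=[2,-] (faults so far: 1)
  step 1: ref 3 -> FAULT, frames=[2,3] (faults so far: 2)
  step 2: ref 2 -> HIT, frames=[2,3] (faults so far: 2)
  step 3: ref 1 -> FAULT, evict 2, frames=[1,3] (faults so far: 3)
  step 4: ref 3 -> HIT, frames=[1,3] (faults so far: 3)
  step 5: ref 2 -> FAULT, evict 3, frames=[1,2] (faults so far: 4)
  step 6: ref 1 -> HIT, frames=[1,2] (faults so far: 4)
  step 7: ref 2 -> HIT, frames=[1,2] (faults so far: 4)
  step 8: ref 4 -> FAULT, evict 1, frames=[4,2] (faults so far: 5)
  step 9: ref 1 -> FAULT, evict 2, frames=[4,1] (faults so far: 6)
  step 10: ref 3 -> FAULT, evict 4, frames=[3,1] (faults so far: 7)
  step 11: ref 4 -> FAULT, evict 1, frames=[3,4] (faults so far: 8)
  step 12: ref 3 -> HIT, frames=[3,4] (faults so far: 8)
  FIFO total faults: 8
--- LRU ---
  step 0: ref 2 -> FAULT, frames=[2,-] (faults so far: 1)
  step 1: ref 3 -> FAULT, frames=[2,3] (faults so far: 2)
  step 2: ref 2 -> HIT, frames=[2,3] (faults so far: 2)
  step 3: ref 1 -> FAULT, evict 3, frames=[2,1] (faults so far: 3)
  step 4: ref 3 -> FAULT, evict 2, frames=[3,1] (faults so far: 4)
  step 5: ref 2 -> FAULT, evict 1, frames=[3,2] (faults so far: 5)
  step 6: ref 1 -> FAULT, evict 3, frames=[1,2] (faults so far: 6)
  step 7: ref 2 -> HIT, frames=[1,2] (faults so far: 6)
  step 8: ref 4 -> FAULT, evict 1, frames=[4,2] (faults so far: 7)
  step 9: ref 1 -> FAULT, evict 2, frames=[4,1] (faults so far: 8)
  step 10: ref 3 -> FAULT, evict 4, frames=[3,1] (faults so far: 9)
  step 11: ref 4 -> FAULT, evict 1, frames=[3,4] (faults so far: 10)
  step 12: ref 3 -> HIT, frames=[3,4] (faults so far: 10)
  LRU total faults: 10
--- Optimal ---
  step 0: ref 2 -> FAULT, frames=[2,-] (faults so far: 1)
  step 1: ref 3 -> FAULT, frames=[2,3] (faults so far: 2)
  step 2: ref 2 -> HIT, frames=[2,3] (faults so far: 2)
  step 3: ref 1 -> FAULT, evict 2, frames=[1,3] (faults so far: 3)
  step 4: ref 3 -> HIT, frames=[1,3] (faults so far: 3)
  step 5: ref 2 -> FAULT, evict 3, frames=[1,2] (faults so far: 4)
  step 6: ref 1 -> HIT, frames=[1,2] (faults so far: 4)
  step 7: ref 2 -> HIT, frames=[1,2] (faults so far: 4)
  step 8: ref 4 -> FAULT, evict 2, frames=[1,4] (faults so far: 5)
  step 9: ref 1 -> HIT, frames=[1,4] (faults so far: 5)
  step 10: ref 3 -> FAULT, evict 1, frames=[3,4] (faults so far: 6)
  step 11: ref 4 -> HIT, frames=[3,4] (faults so far: 6)
  step 12: ref 3 -> HIT, frames=[3,4] (faults so far: 6)
  Optimal total faults: 6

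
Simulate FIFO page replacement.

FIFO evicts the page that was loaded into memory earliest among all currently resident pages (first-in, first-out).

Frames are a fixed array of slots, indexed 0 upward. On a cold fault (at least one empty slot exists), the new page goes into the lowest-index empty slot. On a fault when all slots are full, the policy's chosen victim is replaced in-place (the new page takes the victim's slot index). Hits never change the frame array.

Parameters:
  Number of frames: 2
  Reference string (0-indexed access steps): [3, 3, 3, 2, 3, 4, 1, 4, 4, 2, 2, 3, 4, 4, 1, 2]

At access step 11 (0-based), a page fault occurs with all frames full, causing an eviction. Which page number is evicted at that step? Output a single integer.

Step 0: ref 3 -> FAULT, frames=[3,-]
Step 1: ref 3 -> HIT, frames=[3,-]
Step 2: ref 3 -> HIT, frames=[3,-]
Step 3: ref 2 -> FAULT, frames=[3,2]
Step 4: ref 3 -> HIT, frames=[3,2]
Step 5: ref 4 -> FAULT, evict 3, frames=[4,2]
Step 6: ref 1 -> FAULT, evict 2, frames=[4,1]
Step 7: ref 4 -> HIT, frames=[4,1]
Step 8: ref 4 -> HIT, frames=[4,1]
Step 9: ref 2 -> FAULT, evict 4, frames=[2,1]
Step 10: ref 2 -> HIT, frames=[2,1]
Step 11: ref 3 -> FAULT, evict 1, frames=[2,3]
At step 11: evicted page 1

Answer: 1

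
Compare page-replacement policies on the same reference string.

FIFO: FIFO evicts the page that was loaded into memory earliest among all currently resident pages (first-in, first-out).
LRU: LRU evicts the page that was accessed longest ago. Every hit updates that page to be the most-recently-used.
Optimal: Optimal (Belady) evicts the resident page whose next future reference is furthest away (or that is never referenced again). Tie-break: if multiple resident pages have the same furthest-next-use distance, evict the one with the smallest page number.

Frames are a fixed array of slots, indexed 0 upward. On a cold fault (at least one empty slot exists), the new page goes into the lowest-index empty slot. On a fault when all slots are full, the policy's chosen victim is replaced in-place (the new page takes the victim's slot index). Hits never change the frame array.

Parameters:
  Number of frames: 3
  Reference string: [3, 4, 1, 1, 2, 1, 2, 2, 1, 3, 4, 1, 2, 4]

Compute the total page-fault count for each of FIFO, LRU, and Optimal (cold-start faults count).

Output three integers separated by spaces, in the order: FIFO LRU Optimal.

--- FIFO ---
  step 0: ref 3 -> FAULT, frames=[3,-,-] (faults so far: 1)
  step 1: ref 4 -> FAULT, frames=[3,4,-] (faults so far: 2)
  step 2: ref 1 -> FAULT, frames=[3,4,1] (faults so far: 3)
  step 3: ref 1 -> HIT, frames=[3,4,1] (faults so far: 3)
  step 4: ref 2 -> FAULT, evict 3, frames=[2,4,1] (faults so far: 4)
  step 5: ref 1 -> HIT, frames=[2,4,1] (faults so far: 4)
  step 6: ref 2 -> HIT, frames=[2,4,1] (faults so far: 4)
  step 7: ref 2 -> HIT, frames=[2,4,1] (faults so far: 4)
  step 8: ref 1 -> HIT, frames=[2,4,1] (faults so far: 4)
  step 9: ref 3 -> FAULT, evict 4, frames=[2,3,1] (faults so far: 5)
  step 10: ref 4 -> FAULT, evict 1, frames=[2,3,4] (faults so far: 6)
  step 11: ref 1 -> FAULT, evict 2, frames=[1,3,4] (faults so far: 7)
  step 12: ref 2 -> FAULT, evict 3, frames=[1,2,4] (faults so far: 8)
  step 13: ref 4 -> HIT, frames=[1,2,4] (faults so far: 8)
  FIFO total faults: 8
--- LRU ---
  step 0: ref 3 -> FAULT, frames=[3,-,-] (faults so far: 1)
  step 1: ref 4 -> FAULT, frames=[3,4,-] (faults so far: 2)
  step 2: ref 1 -> FAULT, frames=[3,4,1] (faults so far: 3)
  step 3: ref 1 -> HIT, frames=[3,4,1] (faults so far: 3)
  step 4: ref 2 -> FAULT, evict 3, frames=[2,4,1] (faults so far: 4)
  step 5: ref 1 -> HIT, frames=[2,4,1] (faults so far: 4)
  step 6: ref 2 -> HIT, frames=[2,4,1] (faults so far: 4)
  step 7: ref 2 -> HIT, frames=[2,4,1] (faults so far: 4)
  step 8: ref 1 -> HIT, frames=[2,4,1] (faults so far: 4)
  step 9: ref 3 -> FAULT, evict 4, frames=[2,3,1] (faults so far: 5)
  step 10: ref 4 -> FAULT, evict 2, frames=[4,3,1] (faults so far: 6)
  step 11: ref 1 -> HIT, frames=[4,3,1] (faults so far: 6)
  step 12: ref 2 -> FAULT, evict 3, frames=[4,2,1] (faults so far: 7)
  step 13: ref 4 -> HIT, frames=[4,2,1] (faults so far: 7)
  LRU total faults: 7
--- Optimal ---
  step 0: ref 3 -> FAULT, frames=[3,-,-] (faults so far: 1)
  step 1: ref 4 -> FAULT, frames=[3,4,-] (faults so far: 2)
  step 2: ref 1 -> FAULT, frames=[3,4,1] (faults so far: 3)
  step 3: ref 1 -> HIT, frames=[3,4,1] (faults so far: 3)
  step 4: ref 2 -> FAULT, evict 4, frames=[3,2,1] (faults so far: 4)
  step 5: ref 1 -> HIT, frames=[3,2,1] (faults so far: 4)
  step 6: ref 2 -> HIT, frames=[3,2,1] (faults so far: 4)
  step 7: ref 2 -> HIT, frames=[3,2,1] (faults so far: 4)
  step 8: ref 1 -> HIT, frames=[3,2,1] (faults so far: 4)
  step 9: ref 3 -> HIT, frames=[3,2,1] (faults so far: 4)
  step 10: ref 4 -> FAULT, evict 3, frames=[4,2,1] (faults so far: 5)
  step 11: ref 1 -> HIT, frames=[4,2,1] (faults so far: 5)
  step 12: ref 2 -> HIT, frames=[4,2,1] (faults so far: 5)
  step 13: ref 4 -> HIT, frames=[4,2,1] (faults so far: 5)
  Optimal total faults: 5

Answer: 8 7 5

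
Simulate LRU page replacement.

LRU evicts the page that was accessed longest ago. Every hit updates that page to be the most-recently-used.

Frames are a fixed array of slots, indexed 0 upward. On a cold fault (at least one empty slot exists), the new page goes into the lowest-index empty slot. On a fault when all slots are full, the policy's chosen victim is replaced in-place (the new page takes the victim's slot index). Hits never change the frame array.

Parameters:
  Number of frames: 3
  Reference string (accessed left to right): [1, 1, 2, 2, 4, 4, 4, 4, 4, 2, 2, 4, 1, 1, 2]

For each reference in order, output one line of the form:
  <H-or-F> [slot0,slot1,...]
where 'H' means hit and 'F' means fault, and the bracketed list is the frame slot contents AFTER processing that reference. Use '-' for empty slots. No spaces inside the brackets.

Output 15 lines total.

F [1,-,-]
H [1,-,-]
F [1,2,-]
H [1,2,-]
F [1,2,4]
H [1,2,4]
H [1,2,4]
H [1,2,4]
H [1,2,4]
H [1,2,4]
H [1,2,4]
H [1,2,4]
H [1,2,4]
H [1,2,4]
H [1,2,4]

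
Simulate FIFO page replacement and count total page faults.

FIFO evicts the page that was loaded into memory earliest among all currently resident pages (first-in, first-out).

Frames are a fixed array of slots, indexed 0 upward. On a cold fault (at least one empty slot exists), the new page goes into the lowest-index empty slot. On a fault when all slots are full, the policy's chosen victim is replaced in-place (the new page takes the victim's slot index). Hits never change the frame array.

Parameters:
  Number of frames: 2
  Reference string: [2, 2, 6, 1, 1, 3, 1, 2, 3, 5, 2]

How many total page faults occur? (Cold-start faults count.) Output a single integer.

Answer: 6

Derivation:
Step 0: ref 2 → FAULT, frames=[2,-]
Step 1: ref 2 → HIT, frames=[2,-]
Step 2: ref 6 → FAULT, frames=[2,6]
Step 3: ref 1 → FAULT (evict 2), frames=[1,6]
Step 4: ref 1 → HIT, frames=[1,6]
Step 5: ref 3 → FAULT (evict 6), frames=[1,3]
Step 6: ref 1 → HIT, frames=[1,3]
Step 7: ref 2 → FAULT (evict 1), frames=[2,3]
Step 8: ref 3 → HIT, frames=[2,3]
Step 9: ref 5 → FAULT (evict 3), frames=[2,5]
Step 10: ref 2 → HIT, frames=[2,5]
Total faults: 6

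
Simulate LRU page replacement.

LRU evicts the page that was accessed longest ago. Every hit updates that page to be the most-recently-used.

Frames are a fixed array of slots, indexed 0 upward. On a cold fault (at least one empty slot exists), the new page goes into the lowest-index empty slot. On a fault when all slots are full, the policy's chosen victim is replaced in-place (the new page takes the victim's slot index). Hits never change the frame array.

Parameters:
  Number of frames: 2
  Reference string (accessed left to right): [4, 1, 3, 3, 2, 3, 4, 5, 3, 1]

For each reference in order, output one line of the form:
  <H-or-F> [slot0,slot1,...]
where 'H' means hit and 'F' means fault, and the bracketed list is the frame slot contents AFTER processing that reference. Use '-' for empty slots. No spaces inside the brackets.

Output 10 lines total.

F [4,-]
F [4,1]
F [3,1]
H [3,1]
F [3,2]
H [3,2]
F [3,4]
F [5,4]
F [5,3]
F [1,3]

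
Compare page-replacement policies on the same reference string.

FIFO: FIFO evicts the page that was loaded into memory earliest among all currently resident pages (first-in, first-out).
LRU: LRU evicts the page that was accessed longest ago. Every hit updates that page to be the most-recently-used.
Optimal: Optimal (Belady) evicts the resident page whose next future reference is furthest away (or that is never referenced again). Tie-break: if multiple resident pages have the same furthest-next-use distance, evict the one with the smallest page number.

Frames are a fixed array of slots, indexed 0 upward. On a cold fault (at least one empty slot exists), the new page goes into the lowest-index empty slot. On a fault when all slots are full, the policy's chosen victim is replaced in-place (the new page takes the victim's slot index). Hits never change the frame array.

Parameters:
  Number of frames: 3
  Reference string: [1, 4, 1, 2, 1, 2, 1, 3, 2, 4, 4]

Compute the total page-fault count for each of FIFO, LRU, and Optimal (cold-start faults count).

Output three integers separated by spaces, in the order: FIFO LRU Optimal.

--- FIFO ---
  step 0: ref 1 -> FAULT, frames=[1,-,-] (faults so far: 1)
  step 1: ref 4 -> FAULT, frames=[1,4,-] (faults so far: 2)
  step 2: ref 1 -> HIT, frames=[1,4,-] (faults so far: 2)
  step 3: ref 2 -> FAULT, frames=[1,4,2] (faults so far: 3)
  step 4: ref 1 -> HIT, frames=[1,4,2] (faults so far: 3)
  step 5: ref 2 -> HIT, frames=[1,4,2] (faults so far: 3)
  step 6: ref 1 -> HIT, frames=[1,4,2] (faults so far: 3)
  step 7: ref 3 -> FAULT, evict 1, frames=[3,4,2] (faults so far: 4)
  step 8: ref 2 -> HIT, frames=[3,4,2] (faults so far: 4)
  step 9: ref 4 -> HIT, frames=[3,4,2] (faults so far: 4)
  step 10: ref 4 -> HIT, frames=[3,4,2] (faults so far: 4)
  FIFO total faults: 4
--- LRU ---
  step 0: ref 1 -> FAULT, frames=[1,-,-] (faults so far: 1)
  step 1: ref 4 -> FAULT, frames=[1,4,-] (faults so far: 2)
  step 2: ref 1 -> HIT, frames=[1,4,-] (faults so far: 2)
  step 3: ref 2 -> FAULT, frames=[1,4,2] (faults so far: 3)
  step 4: ref 1 -> HIT, frames=[1,4,2] (faults so far: 3)
  step 5: ref 2 -> HIT, frames=[1,4,2] (faults so far: 3)
  step 6: ref 1 -> HIT, frames=[1,4,2] (faults so far: 3)
  step 7: ref 3 -> FAULT, evict 4, frames=[1,3,2] (faults so far: 4)
  step 8: ref 2 -> HIT, frames=[1,3,2] (faults so far: 4)
  step 9: ref 4 -> FAULT, evict 1, frames=[4,3,2] (faults so far: 5)
  step 10: ref 4 -> HIT, frames=[4,3,2] (faults so far: 5)
  LRU total faults: 5
--- Optimal ---
  step 0: ref 1 -> FAULT, frames=[1,-,-] (faults so far: 1)
  step 1: ref 4 -> FAULT, frames=[1,4,-] (faults so far: 2)
  step 2: ref 1 -> HIT, frames=[1,4,-] (faults so far: 2)
  step 3: ref 2 -> FAULT, frames=[1,4,2] (faults so far: 3)
  step 4: ref 1 -> HIT, frames=[1,4,2] (faults so far: 3)
  step 5: ref 2 -> HIT, frames=[1,4,2] (faults so far: 3)
  step 6: ref 1 -> HIT, frames=[1,4,2] (faults so far: 3)
  step 7: ref 3 -> FAULT, evict 1, frames=[3,4,2] (faults so far: 4)
  step 8: ref 2 -> HIT, frames=[3,4,2] (faults so far: 4)
  step 9: ref 4 -> HIT, frames=[3,4,2] (faults so far: 4)
  step 10: ref 4 -> HIT, frames=[3,4,2] (faults so far: 4)
  Optimal total faults: 4

Answer: 4 5 4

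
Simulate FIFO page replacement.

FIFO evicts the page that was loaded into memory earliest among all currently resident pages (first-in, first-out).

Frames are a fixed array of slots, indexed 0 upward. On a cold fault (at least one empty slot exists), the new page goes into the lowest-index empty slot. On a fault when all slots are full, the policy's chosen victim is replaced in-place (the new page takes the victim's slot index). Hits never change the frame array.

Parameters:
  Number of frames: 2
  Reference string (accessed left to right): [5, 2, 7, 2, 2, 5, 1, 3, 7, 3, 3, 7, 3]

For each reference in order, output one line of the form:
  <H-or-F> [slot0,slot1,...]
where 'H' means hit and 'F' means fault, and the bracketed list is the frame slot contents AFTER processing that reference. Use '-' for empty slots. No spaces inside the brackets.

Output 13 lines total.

F [5,-]
F [5,2]
F [7,2]
H [7,2]
H [7,2]
F [7,5]
F [1,5]
F [1,3]
F [7,3]
H [7,3]
H [7,3]
H [7,3]
H [7,3]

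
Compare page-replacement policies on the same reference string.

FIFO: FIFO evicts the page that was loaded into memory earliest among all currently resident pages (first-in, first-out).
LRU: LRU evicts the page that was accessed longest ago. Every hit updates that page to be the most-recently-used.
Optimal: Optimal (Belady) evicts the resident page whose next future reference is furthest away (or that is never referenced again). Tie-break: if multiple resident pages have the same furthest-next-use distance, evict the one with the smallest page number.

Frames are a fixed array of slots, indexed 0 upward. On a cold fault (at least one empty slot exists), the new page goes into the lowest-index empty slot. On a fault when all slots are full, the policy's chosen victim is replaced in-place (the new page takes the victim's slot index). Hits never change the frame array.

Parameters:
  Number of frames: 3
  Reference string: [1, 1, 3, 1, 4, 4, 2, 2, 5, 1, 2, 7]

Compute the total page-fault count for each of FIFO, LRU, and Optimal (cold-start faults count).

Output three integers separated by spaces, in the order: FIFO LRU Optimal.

Answer: 7 7 6

Derivation:
--- FIFO ---
  step 0: ref 1 -> FAULT, frames=[1,-,-] (faults so far: 1)
  step 1: ref 1 -> HIT, frames=[1,-,-] (faults so far: 1)
  step 2: ref 3 -> FAULT, frames=[1,3,-] (faults so far: 2)
  step 3: ref 1 -> HIT, frames=[1,3,-] (faults so far: 2)
  step 4: ref 4 -> FAULT, frames=[1,3,4] (faults so far: 3)
  step 5: ref 4 -> HIT, frames=[1,3,4] (faults so far: 3)
  step 6: ref 2 -> FAULT, evict 1, frames=[2,3,4] (faults so far: 4)
  step 7: ref 2 -> HIT, frames=[2,3,4] (faults so far: 4)
  step 8: ref 5 -> FAULT, evict 3, frames=[2,5,4] (faults so far: 5)
  step 9: ref 1 -> FAULT, evict 4, frames=[2,5,1] (faults so far: 6)
  step 10: ref 2 -> HIT, frames=[2,5,1] (faults so far: 6)
  step 11: ref 7 -> FAULT, evict 2, frames=[7,5,1] (faults so far: 7)
  FIFO total faults: 7
--- LRU ---
  step 0: ref 1 -> FAULT, frames=[1,-,-] (faults so far: 1)
  step 1: ref 1 -> HIT, frames=[1,-,-] (faults so far: 1)
  step 2: ref 3 -> FAULT, frames=[1,3,-] (faults so far: 2)
  step 3: ref 1 -> HIT, frames=[1,3,-] (faults so far: 2)
  step 4: ref 4 -> FAULT, frames=[1,3,4] (faults so far: 3)
  step 5: ref 4 -> HIT, frames=[1,3,4] (faults so far: 3)
  step 6: ref 2 -> FAULT, evict 3, frames=[1,2,4] (faults so far: 4)
  step 7: ref 2 -> HIT, frames=[1,2,4] (faults so far: 4)
  step 8: ref 5 -> FAULT, evict 1, frames=[5,2,4] (faults so far: 5)
  step 9: ref 1 -> FAULT, evict 4, frames=[5,2,1] (faults so far: 6)
  step 10: ref 2 -> HIT, frames=[5,2,1] (faults so far: 6)
  step 11: ref 7 -> FAULT, evict 5, frames=[7,2,1] (faults so far: 7)
  LRU total faults: 7
--- Optimal ---
  step 0: ref 1 -> FAULT, frames=[1,-,-] (faults so far: 1)
  step 1: ref 1 -> HIT, frames=[1,-,-] (faults so far: 1)
  step 2: ref 3 -> FAULT, frames=[1,3,-] (faults so far: 2)
  step 3: ref 1 -> HIT, frames=[1,3,-] (faults so far: 2)
  step 4: ref 4 -> FAULT, frames=[1,3,4] (faults so far: 3)
  step 5: ref 4 -> HIT, frames=[1,3,4] (faults so far: 3)
  step 6: ref 2 -> FAULT, evict 3, frames=[1,2,4] (faults so far: 4)
  step 7: ref 2 -> HIT, frames=[1,2,4] (faults so far: 4)
  step 8: ref 5 -> FAULT, evict 4, frames=[1,2,5] (faults so far: 5)
  step 9: ref 1 -> HIT, frames=[1,2,5] (faults so far: 5)
  step 10: ref 2 -> HIT, frames=[1,2,5] (faults so far: 5)
  step 11: ref 7 -> FAULT, evict 1, frames=[7,2,5] (faults so far: 6)
  Optimal total faults: 6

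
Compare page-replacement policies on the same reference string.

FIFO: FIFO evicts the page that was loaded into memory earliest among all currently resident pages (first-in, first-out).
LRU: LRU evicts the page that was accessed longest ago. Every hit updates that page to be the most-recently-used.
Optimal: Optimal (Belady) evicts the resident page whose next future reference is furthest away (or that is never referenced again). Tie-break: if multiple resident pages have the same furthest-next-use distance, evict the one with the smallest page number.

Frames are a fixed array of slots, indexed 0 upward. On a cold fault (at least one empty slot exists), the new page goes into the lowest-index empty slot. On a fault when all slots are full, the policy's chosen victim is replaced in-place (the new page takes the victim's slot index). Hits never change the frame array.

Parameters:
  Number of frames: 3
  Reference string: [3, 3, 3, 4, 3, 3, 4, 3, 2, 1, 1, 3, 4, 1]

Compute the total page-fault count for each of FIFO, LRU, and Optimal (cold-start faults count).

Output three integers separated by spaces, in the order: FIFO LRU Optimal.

Answer: 6 5 4

Derivation:
--- FIFO ---
  step 0: ref 3 -> FAULT, frames=[3,-,-] (faults so far: 1)
  step 1: ref 3 -> HIT, frames=[3,-,-] (faults so far: 1)
  step 2: ref 3 -> HIT, frames=[3,-,-] (faults so far: 1)
  step 3: ref 4 -> FAULT, frames=[3,4,-] (faults so far: 2)
  step 4: ref 3 -> HIT, frames=[3,4,-] (faults so far: 2)
  step 5: ref 3 -> HIT, frames=[3,4,-] (faults so far: 2)
  step 6: ref 4 -> HIT, frames=[3,4,-] (faults so far: 2)
  step 7: ref 3 -> HIT, frames=[3,4,-] (faults so far: 2)
  step 8: ref 2 -> FAULT, frames=[3,4,2] (faults so far: 3)
  step 9: ref 1 -> FAULT, evict 3, frames=[1,4,2] (faults so far: 4)
  step 10: ref 1 -> HIT, frames=[1,4,2] (faults so far: 4)
  step 11: ref 3 -> FAULT, evict 4, frames=[1,3,2] (faults so far: 5)
  step 12: ref 4 -> FAULT, evict 2, frames=[1,3,4] (faults so far: 6)
  step 13: ref 1 -> HIT, frames=[1,3,4] (faults so far: 6)
  FIFO total faults: 6
--- LRU ---
  step 0: ref 3 -> FAULT, frames=[3,-,-] (faults so far: 1)
  step 1: ref 3 -> HIT, frames=[3,-,-] (faults so far: 1)
  step 2: ref 3 -> HIT, frames=[3,-,-] (faults so far: 1)
  step 3: ref 4 -> FAULT, frames=[3,4,-] (faults so far: 2)
  step 4: ref 3 -> HIT, frames=[3,4,-] (faults so far: 2)
  step 5: ref 3 -> HIT, frames=[3,4,-] (faults so far: 2)
  step 6: ref 4 -> HIT, frames=[3,4,-] (faults so far: 2)
  step 7: ref 3 -> HIT, frames=[3,4,-] (faults so far: 2)
  step 8: ref 2 -> FAULT, frames=[3,4,2] (faults so far: 3)
  step 9: ref 1 -> FAULT, evict 4, frames=[3,1,2] (faults so far: 4)
  step 10: ref 1 -> HIT, frames=[3,1,2] (faults so far: 4)
  step 11: ref 3 -> HIT, frames=[3,1,2] (faults so far: 4)
  step 12: ref 4 -> FAULT, evict 2, frames=[3,1,4] (faults so far: 5)
  step 13: ref 1 -> HIT, frames=[3,1,4] (faults so far: 5)
  LRU total faults: 5
--- Optimal ---
  step 0: ref 3 -> FAULT, frames=[3,-,-] (faults so far: 1)
  step 1: ref 3 -> HIT, frames=[3,-,-] (faults so far: 1)
  step 2: ref 3 -> HIT, frames=[3,-,-] (faults so far: 1)
  step 3: ref 4 -> FAULT, frames=[3,4,-] (faults so far: 2)
  step 4: ref 3 -> HIT, frames=[3,4,-] (faults so far: 2)
  step 5: ref 3 -> HIT, frames=[3,4,-] (faults so far: 2)
  step 6: ref 4 -> HIT, frames=[3,4,-] (faults so far: 2)
  step 7: ref 3 -> HIT, frames=[3,4,-] (faults so far: 2)
  step 8: ref 2 -> FAULT, frames=[3,4,2] (faults so far: 3)
  step 9: ref 1 -> FAULT, evict 2, frames=[3,4,1] (faults so far: 4)
  step 10: ref 1 -> HIT, frames=[3,4,1] (faults so far: 4)
  step 11: ref 3 -> HIT, frames=[3,4,1] (faults so far: 4)
  step 12: ref 4 -> HIT, frames=[3,4,1] (faults so far: 4)
  step 13: ref 1 -> HIT, frames=[3,4,1] (faults so far: 4)
  Optimal total faults: 4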